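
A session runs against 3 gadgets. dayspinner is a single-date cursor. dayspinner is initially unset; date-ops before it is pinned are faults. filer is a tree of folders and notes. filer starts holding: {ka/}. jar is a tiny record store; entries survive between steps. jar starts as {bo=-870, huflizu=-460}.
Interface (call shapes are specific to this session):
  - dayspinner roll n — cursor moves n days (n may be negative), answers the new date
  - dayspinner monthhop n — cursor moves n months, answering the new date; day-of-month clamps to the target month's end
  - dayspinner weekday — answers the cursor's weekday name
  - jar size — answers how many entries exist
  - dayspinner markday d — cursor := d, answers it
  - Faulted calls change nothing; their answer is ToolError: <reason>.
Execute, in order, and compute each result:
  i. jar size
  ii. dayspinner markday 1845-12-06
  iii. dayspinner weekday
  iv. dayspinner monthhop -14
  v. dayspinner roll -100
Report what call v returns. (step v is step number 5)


Then jar size(), and observe 2.
I try dayspinner markday using 1845-12-06, and get 1845-12-06.
I use dayspinner weekday(), and observe Saturday.
Next I call dayspinner monthhop using -14, and get 1844-10-06.
Next I call dayspinner roll using -100, — result: 1844-06-28.

Answer: 1844-06-28


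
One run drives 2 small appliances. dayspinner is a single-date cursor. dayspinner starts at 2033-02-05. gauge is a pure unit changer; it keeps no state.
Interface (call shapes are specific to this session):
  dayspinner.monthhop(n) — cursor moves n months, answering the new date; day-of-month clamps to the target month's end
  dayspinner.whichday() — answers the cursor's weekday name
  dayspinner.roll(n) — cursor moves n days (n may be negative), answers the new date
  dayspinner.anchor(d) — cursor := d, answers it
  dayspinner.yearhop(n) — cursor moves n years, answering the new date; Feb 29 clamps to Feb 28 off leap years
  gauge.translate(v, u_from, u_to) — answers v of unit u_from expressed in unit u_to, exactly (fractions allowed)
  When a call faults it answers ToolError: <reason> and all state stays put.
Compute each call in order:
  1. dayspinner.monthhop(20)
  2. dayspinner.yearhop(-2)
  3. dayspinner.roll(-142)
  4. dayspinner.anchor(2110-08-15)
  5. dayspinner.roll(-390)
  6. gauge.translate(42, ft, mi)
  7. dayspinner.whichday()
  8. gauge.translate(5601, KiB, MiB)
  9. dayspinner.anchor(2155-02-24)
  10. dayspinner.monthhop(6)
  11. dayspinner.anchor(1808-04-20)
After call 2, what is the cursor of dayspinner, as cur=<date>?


>>> dayspinner.monthhop n: 20
[out] 2034-10-05
>>> dayspinner.yearhop n: -2
[out] 2032-10-05
>>> dayspinner.roll n: -142
[out] 2032-05-16
>>> dayspinner.anchor d: 2110-08-15
[out] 2110-08-15
>>> dayspinner.roll n: -390
[out] 2109-07-21
>>> gauge.translate v: 42 u_from: ft u_to: mi
[out] 7/880
>>> dayspinner.whichday
[out] Sunday
>>> gauge.translate v: 5601 u_from: KiB u_to: MiB
[out] 5601/1024
>>> dayspinner.anchor d: 2155-02-24
[out] 2155-02-24
>>> dayspinner.monthhop n: 6
[out] 2155-08-24
>>> dayspinner.anchor d: 1808-04-20
[out] 1808-04-20

Answer: cur=2032-10-05


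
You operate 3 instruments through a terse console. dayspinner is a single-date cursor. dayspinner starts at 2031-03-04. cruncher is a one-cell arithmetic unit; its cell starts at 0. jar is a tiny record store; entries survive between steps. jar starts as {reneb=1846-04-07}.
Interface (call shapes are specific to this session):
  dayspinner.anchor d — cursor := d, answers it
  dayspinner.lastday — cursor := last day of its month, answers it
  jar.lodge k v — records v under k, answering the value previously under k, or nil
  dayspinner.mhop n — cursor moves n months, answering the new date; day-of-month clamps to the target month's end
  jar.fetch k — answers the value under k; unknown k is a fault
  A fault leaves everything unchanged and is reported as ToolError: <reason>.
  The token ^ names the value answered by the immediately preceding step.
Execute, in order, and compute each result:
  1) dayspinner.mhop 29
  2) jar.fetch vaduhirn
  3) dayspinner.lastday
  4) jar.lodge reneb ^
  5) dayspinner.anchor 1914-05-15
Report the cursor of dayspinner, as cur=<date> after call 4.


Answer: cur=2033-08-31

Derivation:
[in] mhop 29
  2033-08-04
[in] fetch vaduhirn
  ToolError: no such key vaduhirn
[in] lastday
  2033-08-31
[in] lodge reneb ^
  1846-04-07
[in] anchor 1914-05-15
  1914-05-15


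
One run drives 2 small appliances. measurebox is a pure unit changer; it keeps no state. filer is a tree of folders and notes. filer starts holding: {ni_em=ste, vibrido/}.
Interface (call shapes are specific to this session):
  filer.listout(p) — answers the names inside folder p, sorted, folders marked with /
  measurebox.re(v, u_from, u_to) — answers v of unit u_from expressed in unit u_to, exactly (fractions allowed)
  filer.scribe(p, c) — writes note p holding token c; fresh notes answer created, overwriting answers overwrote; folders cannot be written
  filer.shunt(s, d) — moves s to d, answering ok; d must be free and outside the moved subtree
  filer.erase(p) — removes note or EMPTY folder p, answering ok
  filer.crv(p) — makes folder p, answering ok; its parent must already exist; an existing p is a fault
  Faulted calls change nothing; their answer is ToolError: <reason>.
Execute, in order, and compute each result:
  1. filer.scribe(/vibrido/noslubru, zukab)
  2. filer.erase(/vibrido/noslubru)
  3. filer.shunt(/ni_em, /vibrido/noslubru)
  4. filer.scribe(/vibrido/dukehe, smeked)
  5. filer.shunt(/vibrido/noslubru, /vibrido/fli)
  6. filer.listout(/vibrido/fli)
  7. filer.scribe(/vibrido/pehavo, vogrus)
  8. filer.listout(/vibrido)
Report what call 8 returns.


Answer: [dukehe, fli, pehavo]

Derivation:
% filer.scribe p: /vibrido/noslubru c: zukab
= created
% filer.erase p: /vibrido/noslubru
= ok
% filer.shunt s: /ni_em d: /vibrido/noslubru
= ok
% filer.scribe p: /vibrido/dukehe c: smeked
= created
% filer.shunt s: /vibrido/noslubru d: /vibrido/fli
= ok
% filer.listout p: /vibrido/fli
= ToolError: not a directory
% filer.scribe p: /vibrido/pehavo c: vogrus
= created
% filer.listout p: /vibrido
= [dukehe, fli, pehavo]


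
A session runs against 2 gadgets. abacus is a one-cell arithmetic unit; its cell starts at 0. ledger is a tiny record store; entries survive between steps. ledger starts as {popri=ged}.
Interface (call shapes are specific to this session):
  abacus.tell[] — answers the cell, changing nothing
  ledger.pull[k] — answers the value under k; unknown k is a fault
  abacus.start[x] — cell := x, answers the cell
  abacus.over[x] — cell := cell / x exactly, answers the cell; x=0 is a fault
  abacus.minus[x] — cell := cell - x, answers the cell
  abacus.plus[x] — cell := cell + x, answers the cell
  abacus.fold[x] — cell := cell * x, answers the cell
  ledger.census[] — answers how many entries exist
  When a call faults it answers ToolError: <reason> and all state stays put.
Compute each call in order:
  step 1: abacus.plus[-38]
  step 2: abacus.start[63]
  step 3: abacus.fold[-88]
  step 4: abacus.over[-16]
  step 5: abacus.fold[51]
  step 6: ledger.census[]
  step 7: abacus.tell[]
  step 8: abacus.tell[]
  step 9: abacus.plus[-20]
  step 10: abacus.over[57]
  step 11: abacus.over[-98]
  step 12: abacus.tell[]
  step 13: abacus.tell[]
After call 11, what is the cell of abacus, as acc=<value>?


I run plus on x→-38, which returns -38.
Then start on x→63, — result: 63.
I use fold on x→-88: -5544.
Calling over on x→-16, and observe 693/2.
Now I run fold on x→51: 35343/2.
Invoking census(), and get 1.
I try tell(), which returns 35343/2.
Invoking tell, — result: 35343/2.
I try plus on x→-20, — result: 35303/2.
Then over on x→57, and get 35303/114.
Calling over on x→-98, yielding -35303/11172.
I run tell, and get -35303/11172.
Then tell(), which returns -35303/11172.

Answer: acc=-35303/11172


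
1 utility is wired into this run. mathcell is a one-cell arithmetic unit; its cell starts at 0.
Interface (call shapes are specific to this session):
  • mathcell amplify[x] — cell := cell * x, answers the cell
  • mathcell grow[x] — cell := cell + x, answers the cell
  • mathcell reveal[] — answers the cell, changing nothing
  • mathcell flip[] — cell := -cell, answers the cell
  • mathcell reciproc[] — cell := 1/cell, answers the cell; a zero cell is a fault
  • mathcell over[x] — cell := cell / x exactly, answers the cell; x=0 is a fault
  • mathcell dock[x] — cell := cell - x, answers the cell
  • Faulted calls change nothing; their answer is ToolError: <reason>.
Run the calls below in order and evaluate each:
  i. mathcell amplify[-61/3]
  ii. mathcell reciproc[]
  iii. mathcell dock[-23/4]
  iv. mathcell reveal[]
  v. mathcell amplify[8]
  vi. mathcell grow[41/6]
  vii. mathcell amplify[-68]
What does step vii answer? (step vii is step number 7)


Step: mathcell amplify[-61/3]
Result: 0
Step: mathcell reciproc[]
Result: ToolError: reciprocal of zero
Step: mathcell dock[-23/4]
Result: 23/4
Step: mathcell reveal[]
Result: 23/4
Step: mathcell amplify[8]
Result: 46
Step: mathcell grow[41/6]
Result: 317/6
Step: mathcell amplify[-68]
Result: -10778/3

Answer: -10778/3


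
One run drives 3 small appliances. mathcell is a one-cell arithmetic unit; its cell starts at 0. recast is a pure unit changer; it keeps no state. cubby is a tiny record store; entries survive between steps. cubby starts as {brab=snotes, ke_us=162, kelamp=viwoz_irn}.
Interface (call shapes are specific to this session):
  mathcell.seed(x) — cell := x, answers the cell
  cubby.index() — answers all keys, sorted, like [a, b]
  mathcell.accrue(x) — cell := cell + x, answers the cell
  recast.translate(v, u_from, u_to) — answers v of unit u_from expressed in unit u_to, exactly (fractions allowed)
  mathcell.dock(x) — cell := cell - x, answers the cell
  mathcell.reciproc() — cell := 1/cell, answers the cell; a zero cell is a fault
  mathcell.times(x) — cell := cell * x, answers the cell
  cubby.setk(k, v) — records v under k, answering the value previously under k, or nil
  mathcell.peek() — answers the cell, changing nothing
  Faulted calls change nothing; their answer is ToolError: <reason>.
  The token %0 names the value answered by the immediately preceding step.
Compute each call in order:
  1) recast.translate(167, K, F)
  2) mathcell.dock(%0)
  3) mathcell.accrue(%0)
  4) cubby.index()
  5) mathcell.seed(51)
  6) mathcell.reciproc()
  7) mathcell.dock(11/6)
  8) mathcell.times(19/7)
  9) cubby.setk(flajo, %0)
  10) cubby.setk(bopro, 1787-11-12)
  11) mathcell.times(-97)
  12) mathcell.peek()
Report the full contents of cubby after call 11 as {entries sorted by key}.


Answer: {bopro=1787-11-12, brab=snotes, flajo=-3515/714, ke_us=162, kelamp=viwoz_irn}

Derivation:
CALL translate[167; K; F]
RET  -15907/100
CALL dock[%0]
RET  15907/100
CALL accrue[%0]
RET  15907/50
CALL index[]
RET  [brab, ke_us, kelamp]
CALL seed[51]
RET  51
CALL reciproc[]
RET  1/51
CALL dock[11/6]
RET  -185/102
CALL times[19/7]
RET  -3515/714
CALL setk[flajo; %0]
RET  nil
CALL setk[bopro; 1787-11-12]
RET  nil
CALL times[-97]
RET  340955/714
CALL peek[]
RET  340955/714


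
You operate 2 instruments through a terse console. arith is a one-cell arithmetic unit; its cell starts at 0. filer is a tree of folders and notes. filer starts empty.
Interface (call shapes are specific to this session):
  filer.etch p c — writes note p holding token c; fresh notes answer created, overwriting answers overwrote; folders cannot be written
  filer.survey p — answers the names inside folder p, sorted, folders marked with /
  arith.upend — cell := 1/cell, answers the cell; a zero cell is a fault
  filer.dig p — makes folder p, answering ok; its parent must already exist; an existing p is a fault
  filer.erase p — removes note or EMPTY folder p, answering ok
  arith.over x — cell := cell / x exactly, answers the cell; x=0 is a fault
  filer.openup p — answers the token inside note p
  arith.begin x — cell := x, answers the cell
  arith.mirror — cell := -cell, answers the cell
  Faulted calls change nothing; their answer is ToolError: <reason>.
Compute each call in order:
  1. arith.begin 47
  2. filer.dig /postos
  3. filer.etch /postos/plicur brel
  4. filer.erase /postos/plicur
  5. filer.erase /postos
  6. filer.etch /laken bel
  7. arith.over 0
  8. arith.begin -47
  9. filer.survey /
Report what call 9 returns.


Answer: [laken]

Derivation:
$ arith.begin x='47'
:: 47
$ filer.dig p='/postos'
:: ok
$ filer.etch p='/postos/plicur' c='brel'
:: created
$ filer.erase p='/postos/plicur'
:: ok
$ filer.erase p='/postos'
:: ok
$ filer.etch p='/laken' c='bel'
:: created
$ arith.over x='0'
:: ToolError: division by zero
$ arith.begin x='-47'
:: -47
$ filer.survey p='/'
:: [laken]


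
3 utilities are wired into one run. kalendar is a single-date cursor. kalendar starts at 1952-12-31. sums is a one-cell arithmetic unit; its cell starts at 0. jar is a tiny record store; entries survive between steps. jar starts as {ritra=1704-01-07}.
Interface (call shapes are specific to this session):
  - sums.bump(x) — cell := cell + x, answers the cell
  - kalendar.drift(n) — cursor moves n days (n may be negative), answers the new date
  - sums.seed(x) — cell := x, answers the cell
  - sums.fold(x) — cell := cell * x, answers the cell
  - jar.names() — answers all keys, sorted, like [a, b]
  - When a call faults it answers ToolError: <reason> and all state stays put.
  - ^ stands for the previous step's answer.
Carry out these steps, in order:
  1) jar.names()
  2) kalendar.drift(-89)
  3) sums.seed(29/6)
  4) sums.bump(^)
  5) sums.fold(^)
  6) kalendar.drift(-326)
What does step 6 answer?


>>> names
= [ritra]
>>> drift n=-89
= 1952-10-03
>>> seed x=29/6
= 29/6
>>> bump x=^
= 29/3
>>> fold x=^
= 841/9
>>> drift n=-326
= 1951-11-12

Answer: 1951-11-12


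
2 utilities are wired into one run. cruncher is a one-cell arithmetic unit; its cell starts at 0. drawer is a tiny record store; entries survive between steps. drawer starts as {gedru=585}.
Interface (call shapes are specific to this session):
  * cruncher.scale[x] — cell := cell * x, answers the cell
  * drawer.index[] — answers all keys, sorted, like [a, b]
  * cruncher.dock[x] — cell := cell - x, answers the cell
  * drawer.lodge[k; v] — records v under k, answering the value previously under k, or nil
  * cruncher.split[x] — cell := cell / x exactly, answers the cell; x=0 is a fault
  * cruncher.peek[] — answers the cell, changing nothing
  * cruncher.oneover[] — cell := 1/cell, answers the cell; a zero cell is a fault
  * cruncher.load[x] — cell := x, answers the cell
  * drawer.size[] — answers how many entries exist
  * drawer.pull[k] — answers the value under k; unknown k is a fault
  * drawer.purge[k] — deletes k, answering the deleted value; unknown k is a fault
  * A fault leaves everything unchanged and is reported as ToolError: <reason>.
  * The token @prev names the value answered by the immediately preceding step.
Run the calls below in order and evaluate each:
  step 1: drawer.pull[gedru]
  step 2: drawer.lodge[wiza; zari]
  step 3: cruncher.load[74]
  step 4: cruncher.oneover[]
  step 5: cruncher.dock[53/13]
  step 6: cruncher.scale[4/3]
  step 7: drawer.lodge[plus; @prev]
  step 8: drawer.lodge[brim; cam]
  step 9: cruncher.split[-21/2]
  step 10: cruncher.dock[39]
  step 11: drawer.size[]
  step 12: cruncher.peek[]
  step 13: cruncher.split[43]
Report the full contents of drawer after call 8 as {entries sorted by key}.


Answer: {brim=cam, gedru=585, plus=-2606/481, wiza=zari}

Derivation:
% drawer.pull gedru
:: 585
% drawer.lodge wiza zari
:: nil
% cruncher.load 74
:: 74
% cruncher.oneover
:: 1/74
% cruncher.dock 53/13
:: -3909/962
% cruncher.scale 4/3
:: -2606/481
% drawer.lodge plus @prev
:: nil
% drawer.lodge brim cam
:: nil
% cruncher.split -21/2
:: 5212/10101
% cruncher.dock 39
:: -388727/10101
% drawer.size
:: 4
% cruncher.peek
:: -388727/10101
% cruncher.split 43
:: -388727/434343


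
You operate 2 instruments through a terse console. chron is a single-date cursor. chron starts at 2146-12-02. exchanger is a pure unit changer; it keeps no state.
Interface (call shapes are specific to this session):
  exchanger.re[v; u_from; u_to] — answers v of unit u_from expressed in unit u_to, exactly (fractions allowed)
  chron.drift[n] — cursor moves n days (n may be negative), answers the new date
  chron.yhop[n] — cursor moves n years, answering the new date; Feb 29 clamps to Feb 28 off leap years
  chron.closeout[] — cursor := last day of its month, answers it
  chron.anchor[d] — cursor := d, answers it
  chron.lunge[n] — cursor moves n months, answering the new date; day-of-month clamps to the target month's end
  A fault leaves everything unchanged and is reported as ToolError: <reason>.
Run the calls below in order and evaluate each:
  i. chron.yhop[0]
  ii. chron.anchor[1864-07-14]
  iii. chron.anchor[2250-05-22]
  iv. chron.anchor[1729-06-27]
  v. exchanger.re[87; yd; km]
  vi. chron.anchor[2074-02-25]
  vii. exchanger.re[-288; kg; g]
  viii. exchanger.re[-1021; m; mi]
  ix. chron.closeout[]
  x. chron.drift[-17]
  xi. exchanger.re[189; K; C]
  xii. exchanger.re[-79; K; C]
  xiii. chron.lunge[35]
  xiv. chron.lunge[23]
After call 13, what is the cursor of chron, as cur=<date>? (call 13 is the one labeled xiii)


Answer: cur=2077-01-11

Derivation:
$ chron.yhop n→0
  2146-12-02
$ chron.anchor d→1864-07-14
  1864-07-14
$ chron.anchor d→2250-05-22
  2250-05-22
$ chron.anchor d→1729-06-27
  1729-06-27
$ exchanger.re v→87 u_from→yd u_to→km
  99441/1250000
$ chron.anchor d→2074-02-25
  2074-02-25
$ exchanger.re v→-288 u_from→kg u_to→g
  -288000
$ exchanger.re v→-1021 u_from→m u_to→mi
  -127625/201168
$ chron.closeout
  2074-02-28
$ chron.drift n→-17
  2074-02-11
$ exchanger.re v→189 u_from→K u_to→C
  -1683/20
$ exchanger.re v→-79 u_from→K u_to→C
  -7043/20
$ chron.lunge n→35
  2077-01-11
$ chron.lunge n→23
  2078-12-11


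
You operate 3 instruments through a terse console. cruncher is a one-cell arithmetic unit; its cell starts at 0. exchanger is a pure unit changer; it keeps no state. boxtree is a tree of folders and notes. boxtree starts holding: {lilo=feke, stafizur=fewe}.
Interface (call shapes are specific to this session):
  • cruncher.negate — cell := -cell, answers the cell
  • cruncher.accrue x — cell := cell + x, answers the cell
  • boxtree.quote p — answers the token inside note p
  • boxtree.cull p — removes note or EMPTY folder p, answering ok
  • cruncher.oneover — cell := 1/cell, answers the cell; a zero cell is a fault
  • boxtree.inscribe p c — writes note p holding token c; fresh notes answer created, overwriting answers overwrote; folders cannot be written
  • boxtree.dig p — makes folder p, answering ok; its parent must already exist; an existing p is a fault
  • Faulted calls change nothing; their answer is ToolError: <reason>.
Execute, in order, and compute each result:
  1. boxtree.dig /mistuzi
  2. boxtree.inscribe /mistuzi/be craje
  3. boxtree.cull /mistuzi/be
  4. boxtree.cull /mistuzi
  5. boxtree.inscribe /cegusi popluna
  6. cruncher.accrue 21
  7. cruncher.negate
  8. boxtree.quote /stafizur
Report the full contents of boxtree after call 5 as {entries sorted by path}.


% boxtree.dig(p: /mistuzi) => ok
% boxtree.inscribe(p: /mistuzi/be, c: craje) => created
% boxtree.cull(p: /mistuzi/be) => ok
% boxtree.cull(p: /mistuzi) => ok
% boxtree.inscribe(p: /cegusi, c: popluna) => created
% cruncher.accrue(x: 21) => 21
% cruncher.negate() => -21
% boxtree.quote(p: /stafizur) => fewe

Answer: {cegusi=popluna, lilo=feke, stafizur=fewe}


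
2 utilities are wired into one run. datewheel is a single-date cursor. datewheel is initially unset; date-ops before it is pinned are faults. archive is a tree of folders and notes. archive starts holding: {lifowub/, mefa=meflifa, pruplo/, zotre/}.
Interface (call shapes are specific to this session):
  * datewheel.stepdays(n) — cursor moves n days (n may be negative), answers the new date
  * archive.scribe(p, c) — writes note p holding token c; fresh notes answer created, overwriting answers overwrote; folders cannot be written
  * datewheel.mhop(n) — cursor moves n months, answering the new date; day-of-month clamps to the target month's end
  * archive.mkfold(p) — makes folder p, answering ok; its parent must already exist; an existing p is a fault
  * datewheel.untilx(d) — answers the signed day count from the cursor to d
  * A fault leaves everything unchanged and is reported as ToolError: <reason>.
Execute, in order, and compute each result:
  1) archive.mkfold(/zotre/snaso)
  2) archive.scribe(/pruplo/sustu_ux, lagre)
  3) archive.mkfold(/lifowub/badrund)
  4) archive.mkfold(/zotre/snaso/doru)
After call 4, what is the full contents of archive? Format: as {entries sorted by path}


CALL archive.mkfold[p='/zotre/snaso']
RET  ok
CALL archive.scribe[p='/pruplo/sustu_ux'; c='lagre']
RET  created
CALL archive.mkfold[p='/lifowub/badrund']
RET  ok
CALL archive.mkfold[p='/zotre/snaso/doru']
RET  ok

Answer: {lifowub/, lifowub/badrund/, mefa=meflifa, pruplo/, pruplo/sustu_ux=lagre, zotre/, zotre/snaso/, zotre/snaso/doru/}


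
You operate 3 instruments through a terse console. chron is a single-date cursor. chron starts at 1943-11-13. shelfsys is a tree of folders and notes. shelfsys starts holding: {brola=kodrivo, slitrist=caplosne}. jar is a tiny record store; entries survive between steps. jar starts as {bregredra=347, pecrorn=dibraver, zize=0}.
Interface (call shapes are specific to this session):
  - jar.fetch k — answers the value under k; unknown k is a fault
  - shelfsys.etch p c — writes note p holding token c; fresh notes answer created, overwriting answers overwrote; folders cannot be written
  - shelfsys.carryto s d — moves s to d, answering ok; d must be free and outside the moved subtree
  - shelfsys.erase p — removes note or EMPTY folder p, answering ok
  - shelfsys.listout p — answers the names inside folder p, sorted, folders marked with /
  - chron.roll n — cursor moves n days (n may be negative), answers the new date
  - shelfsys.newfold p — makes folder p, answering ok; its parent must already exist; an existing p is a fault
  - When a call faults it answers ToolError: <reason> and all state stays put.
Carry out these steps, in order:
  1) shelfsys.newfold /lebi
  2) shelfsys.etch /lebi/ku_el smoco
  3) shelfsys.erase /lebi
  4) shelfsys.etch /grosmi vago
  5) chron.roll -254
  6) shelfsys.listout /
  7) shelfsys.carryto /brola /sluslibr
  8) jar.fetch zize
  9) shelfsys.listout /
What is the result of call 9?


Step: shelfsys.newfold[p='/lebi']
Result: ok
Step: shelfsys.etch[p='/lebi/ku_el'; c='smoco']
Result: created
Step: shelfsys.erase[p='/lebi']
Result: ToolError: not empty
Step: shelfsys.etch[p='/grosmi'; c='vago']
Result: created
Step: chron.roll[n='-254']
Result: 1943-03-04
Step: shelfsys.listout[p='/']
Result: [brola, grosmi, lebi/, slitrist]
Step: shelfsys.carryto[s='/brola'; d='/sluslibr']
Result: ok
Step: jar.fetch[k='zize']
Result: 0
Step: shelfsys.listout[p='/']
Result: [grosmi, lebi/, slitrist, sluslibr]

Answer: [grosmi, lebi/, slitrist, sluslibr]


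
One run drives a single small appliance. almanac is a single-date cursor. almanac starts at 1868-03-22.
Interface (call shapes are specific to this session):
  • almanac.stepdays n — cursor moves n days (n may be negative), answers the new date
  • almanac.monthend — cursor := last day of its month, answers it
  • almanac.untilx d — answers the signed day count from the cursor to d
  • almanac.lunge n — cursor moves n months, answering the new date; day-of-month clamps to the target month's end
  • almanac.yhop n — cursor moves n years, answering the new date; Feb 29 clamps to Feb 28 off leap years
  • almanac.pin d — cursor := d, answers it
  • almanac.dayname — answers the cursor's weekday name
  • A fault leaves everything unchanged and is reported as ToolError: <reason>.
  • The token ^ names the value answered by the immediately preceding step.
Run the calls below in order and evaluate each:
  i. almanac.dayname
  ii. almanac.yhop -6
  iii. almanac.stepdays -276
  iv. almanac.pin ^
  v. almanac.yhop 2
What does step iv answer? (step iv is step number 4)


Answer: 1861-06-19

Derivation:
Step: almanac.dayname[]
Result: Sunday
Step: almanac.yhop[-6]
Result: 1862-03-22
Step: almanac.stepdays[-276]
Result: 1861-06-19
Step: almanac.pin[^]
Result: 1861-06-19
Step: almanac.yhop[2]
Result: 1863-06-19


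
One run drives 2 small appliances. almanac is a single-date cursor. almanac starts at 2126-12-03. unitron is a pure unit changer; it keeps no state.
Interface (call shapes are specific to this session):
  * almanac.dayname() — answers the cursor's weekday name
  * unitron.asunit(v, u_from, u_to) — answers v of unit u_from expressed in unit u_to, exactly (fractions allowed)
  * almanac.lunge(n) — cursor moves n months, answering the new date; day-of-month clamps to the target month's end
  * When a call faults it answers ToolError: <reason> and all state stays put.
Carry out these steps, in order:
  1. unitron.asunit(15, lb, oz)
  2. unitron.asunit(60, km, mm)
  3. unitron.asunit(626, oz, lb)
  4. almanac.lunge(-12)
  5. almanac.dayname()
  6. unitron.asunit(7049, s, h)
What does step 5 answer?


Answer: Monday

Derivation:
// 1. unitron.asunit(v=15, u_from=lb, u_to=oz) => 240
// 2. unitron.asunit(v=60, u_from=km, u_to=mm) => 60000000
// 3. unitron.asunit(v=626, u_from=oz, u_to=lb) => 313/8
// 4. almanac.lunge(n=-12) => 2125-12-03
// 5. almanac.dayname() => Monday
// 6. unitron.asunit(v=7049, u_from=s, u_to=h) => 7049/3600


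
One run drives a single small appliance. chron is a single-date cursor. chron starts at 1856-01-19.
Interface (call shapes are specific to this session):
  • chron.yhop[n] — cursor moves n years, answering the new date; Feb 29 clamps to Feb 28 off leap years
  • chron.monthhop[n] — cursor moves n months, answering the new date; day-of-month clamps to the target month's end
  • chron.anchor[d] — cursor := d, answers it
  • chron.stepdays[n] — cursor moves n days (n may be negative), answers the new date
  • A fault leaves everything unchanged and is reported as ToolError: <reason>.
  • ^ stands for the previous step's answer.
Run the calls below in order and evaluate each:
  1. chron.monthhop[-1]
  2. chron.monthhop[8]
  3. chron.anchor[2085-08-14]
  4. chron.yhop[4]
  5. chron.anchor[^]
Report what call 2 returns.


Act: chron.monthhop[n=-1]
Obs: 1855-12-19
Act: chron.monthhop[n=8]
Obs: 1856-08-19
Act: chron.anchor[d=2085-08-14]
Obs: 2085-08-14
Act: chron.yhop[n=4]
Obs: 2089-08-14
Act: chron.anchor[d=^]
Obs: 2089-08-14

Answer: 1856-08-19


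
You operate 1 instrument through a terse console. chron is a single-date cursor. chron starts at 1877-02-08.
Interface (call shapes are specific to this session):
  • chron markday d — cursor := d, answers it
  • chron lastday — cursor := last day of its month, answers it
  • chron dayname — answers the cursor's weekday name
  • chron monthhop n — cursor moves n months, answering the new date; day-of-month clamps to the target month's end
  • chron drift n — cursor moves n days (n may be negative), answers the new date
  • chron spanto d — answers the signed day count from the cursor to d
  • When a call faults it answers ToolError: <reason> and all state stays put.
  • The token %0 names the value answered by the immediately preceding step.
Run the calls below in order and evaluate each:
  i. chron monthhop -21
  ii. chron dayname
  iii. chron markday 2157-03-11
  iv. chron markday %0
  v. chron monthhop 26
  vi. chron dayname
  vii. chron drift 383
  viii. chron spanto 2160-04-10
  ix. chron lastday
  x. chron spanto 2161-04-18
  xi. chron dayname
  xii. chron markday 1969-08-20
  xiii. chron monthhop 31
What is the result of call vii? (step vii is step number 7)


Do: chron monthhop[n='-21']
See: 1875-05-08
Do: chron dayname[]
See: Saturday
Do: chron markday[d='2157-03-11']
See: 2157-03-11
Do: chron markday[d='%0']
See: 2157-03-11
Do: chron monthhop[n='26']
See: 2159-05-11
Do: chron dayname[]
See: Friday
Do: chron drift[n='383']
See: 2160-05-28
Do: chron spanto[d='2160-04-10']
See: -48
Do: chron lastday[]
See: 2160-05-31
Do: chron spanto[d='2161-04-18']
See: 322
Do: chron dayname[]
See: Saturday
Do: chron markday[d='1969-08-20']
See: 1969-08-20
Do: chron monthhop[n='31']
See: 1972-03-20

Answer: 2160-05-28


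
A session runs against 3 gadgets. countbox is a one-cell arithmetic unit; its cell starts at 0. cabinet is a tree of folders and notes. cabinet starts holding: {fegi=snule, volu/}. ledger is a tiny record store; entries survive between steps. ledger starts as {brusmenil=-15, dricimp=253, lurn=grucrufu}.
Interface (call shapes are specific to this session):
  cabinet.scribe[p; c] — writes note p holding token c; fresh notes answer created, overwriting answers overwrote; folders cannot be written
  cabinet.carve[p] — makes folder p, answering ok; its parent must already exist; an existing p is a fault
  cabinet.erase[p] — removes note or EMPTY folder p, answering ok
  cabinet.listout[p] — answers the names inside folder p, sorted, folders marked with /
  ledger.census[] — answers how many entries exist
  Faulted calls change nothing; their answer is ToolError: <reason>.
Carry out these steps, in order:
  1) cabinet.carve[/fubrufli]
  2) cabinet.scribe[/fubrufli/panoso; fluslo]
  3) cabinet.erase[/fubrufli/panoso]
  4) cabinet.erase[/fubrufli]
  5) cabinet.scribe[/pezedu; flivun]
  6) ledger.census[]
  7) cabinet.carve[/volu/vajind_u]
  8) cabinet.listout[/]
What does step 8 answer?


! carve(p=/fubrufli) ~> ok
! scribe(p=/fubrufli/panoso, c=fluslo) ~> created
! erase(p=/fubrufli/panoso) ~> ok
! erase(p=/fubrufli) ~> ok
! scribe(p=/pezedu, c=flivun) ~> created
! census() ~> 3
! carve(p=/volu/vajind_u) ~> ok
! listout(p=/) ~> [fegi, pezedu, volu/]

Answer: [fegi, pezedu, volu/]


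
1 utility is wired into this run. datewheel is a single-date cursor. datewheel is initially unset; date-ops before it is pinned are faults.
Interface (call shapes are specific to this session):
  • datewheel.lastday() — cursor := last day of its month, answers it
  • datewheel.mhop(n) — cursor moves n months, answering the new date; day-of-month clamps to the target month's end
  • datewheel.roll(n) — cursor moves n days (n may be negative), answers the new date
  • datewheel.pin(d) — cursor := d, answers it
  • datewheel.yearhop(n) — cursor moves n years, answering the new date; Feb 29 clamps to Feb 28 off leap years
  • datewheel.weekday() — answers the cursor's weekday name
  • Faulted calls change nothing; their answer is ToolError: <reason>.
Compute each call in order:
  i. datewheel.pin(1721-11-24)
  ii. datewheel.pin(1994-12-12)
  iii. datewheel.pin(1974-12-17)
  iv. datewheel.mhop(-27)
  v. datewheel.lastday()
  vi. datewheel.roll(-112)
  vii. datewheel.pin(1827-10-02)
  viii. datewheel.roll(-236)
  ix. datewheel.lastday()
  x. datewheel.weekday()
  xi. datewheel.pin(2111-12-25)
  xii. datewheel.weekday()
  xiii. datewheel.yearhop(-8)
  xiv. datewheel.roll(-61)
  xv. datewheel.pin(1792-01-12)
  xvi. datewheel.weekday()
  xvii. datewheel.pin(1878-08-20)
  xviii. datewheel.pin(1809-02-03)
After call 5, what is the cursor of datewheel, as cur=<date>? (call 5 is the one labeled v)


Calling datewheel.pin passing d='1721-11-24', — result: 1721-11-24.
Next I call datewheel.pin passing d='1994-12-12': 1994-12-12.
I call datewheel.pin passing d='1974-12-17', and see 1974-12-17.
I try datewheel.mhop passing n='-27', which returns 1972-09-17.
Next I call datewheel.lastday(), giving 1972-09-30.
Invoking datewheel.roll passing n='-112', and get 1972-06-10.
I call datewheel.pin passing d='1827-10-02', which returns 1827-10-02.
I try datewheel.roll passing n='-236', — result: 1827-02-08.
Now I run datewheel.lastday, and get 1827-02-28.
Invoking datewheel.weekday, and see Wednesday.
Then datewheel.pin passing d='2111-12-25', and get 2111-12-25.
Then datewheel.weekday, → Friday.
Next I call datewheel.yearhop passing n='-8', yielding 2103-12-25.
I try datewheel.roll passing n='-61', which returns 2103-10-25.
I call datewheel.pin passing d='1792-01-12', yielding 1792-01-12.
I invoke datewheel.weekday, which returns Thursday.
I use datewheel.pin passing d='1878-08-20', yielding 1878-08-20.
I call datewheel.pin passing d='1809-02-03', and get 1809-02-03.

Answer: cur=1972-09-30


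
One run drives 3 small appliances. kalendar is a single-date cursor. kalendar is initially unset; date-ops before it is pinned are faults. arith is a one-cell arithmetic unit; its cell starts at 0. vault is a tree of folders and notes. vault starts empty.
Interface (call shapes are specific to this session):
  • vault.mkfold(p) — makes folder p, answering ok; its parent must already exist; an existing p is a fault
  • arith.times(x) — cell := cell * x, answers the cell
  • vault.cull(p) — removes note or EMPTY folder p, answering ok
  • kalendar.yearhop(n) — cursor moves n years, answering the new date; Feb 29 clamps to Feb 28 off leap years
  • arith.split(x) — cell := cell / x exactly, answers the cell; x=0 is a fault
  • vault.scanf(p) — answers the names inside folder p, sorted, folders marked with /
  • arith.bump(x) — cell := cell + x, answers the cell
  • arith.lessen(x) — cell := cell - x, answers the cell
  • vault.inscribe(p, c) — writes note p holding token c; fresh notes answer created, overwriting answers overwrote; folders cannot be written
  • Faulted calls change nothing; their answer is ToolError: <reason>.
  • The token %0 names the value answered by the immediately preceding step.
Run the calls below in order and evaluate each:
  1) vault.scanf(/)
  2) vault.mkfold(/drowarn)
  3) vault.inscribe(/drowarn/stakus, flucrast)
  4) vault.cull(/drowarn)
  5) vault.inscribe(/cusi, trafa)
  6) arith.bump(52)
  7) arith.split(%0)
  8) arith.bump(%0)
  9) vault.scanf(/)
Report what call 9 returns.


Next I call scanf using p: /, which returns [].
I try mkfold using p: /drowarn: ok.
I run inscribe using p: /drowarn/stakus, c: flucrast, and get created.
Calling cull using p: /drowarn, and see ToolError: not empty.
I try inscribe using p: /cusi, c: trafa, → created.
I call bump using x: 52, and observe 52.
Then split using x: %0, — result: 1.
Then bump using x: %0, and get 2.
I use scanf using p: /, which returns [cusi, drowarn/].

Answer: [cusi, drowarn/]


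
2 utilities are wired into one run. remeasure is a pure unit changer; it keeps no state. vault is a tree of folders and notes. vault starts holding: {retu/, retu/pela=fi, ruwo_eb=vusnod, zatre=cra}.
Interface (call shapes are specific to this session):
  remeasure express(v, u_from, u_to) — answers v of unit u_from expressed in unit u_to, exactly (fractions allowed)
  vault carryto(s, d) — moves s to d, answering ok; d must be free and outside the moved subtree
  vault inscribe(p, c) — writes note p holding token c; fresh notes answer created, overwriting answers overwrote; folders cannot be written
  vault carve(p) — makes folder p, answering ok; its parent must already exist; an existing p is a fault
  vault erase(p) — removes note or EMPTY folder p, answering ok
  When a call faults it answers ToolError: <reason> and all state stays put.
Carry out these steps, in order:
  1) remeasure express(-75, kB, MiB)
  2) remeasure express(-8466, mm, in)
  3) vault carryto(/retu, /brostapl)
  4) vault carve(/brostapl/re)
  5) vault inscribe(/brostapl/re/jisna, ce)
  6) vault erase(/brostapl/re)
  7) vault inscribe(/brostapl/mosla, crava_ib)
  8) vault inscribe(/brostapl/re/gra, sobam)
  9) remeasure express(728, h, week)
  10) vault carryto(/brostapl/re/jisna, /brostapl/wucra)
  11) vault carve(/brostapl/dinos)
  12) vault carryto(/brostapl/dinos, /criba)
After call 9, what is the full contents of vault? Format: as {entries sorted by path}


Answer: {brostapl/, brostapl/mosla=crava_ib, brostapl/pela=fi, brostapl/re/, brostapl/re/gra=sobam, brostapl/re/jisna=ce, ruwo_eb=vusnod, zatre=cra}

Derivation:
% remeasure express -75 kB MiB
[out] -9375/131072
% remeasure express -8466 mm in
[out] -42330/127
% vault carryto /retu /brostapl
[out] ok
% vault carve /brostapl/re
[out] ok
% vault inscribe /brostapl/re/jisna ce
[out] created
% vault erase /brostapl/re
[out] ToolError: not empty
% vault inscribe /brostapl/mosla crava_ib
[out] created
% vault inscribe /brostapl/re/gra sobam
[out] created
% remeasure express 728 h week
[out] 13/3
% vault carryto /brostapl/re/jisna /brostapl/wucra
[out] ok
% vault carve /brostapl/dinos
[out] ok
% vault carryto /brostapl/dinos /criba
[out] ok


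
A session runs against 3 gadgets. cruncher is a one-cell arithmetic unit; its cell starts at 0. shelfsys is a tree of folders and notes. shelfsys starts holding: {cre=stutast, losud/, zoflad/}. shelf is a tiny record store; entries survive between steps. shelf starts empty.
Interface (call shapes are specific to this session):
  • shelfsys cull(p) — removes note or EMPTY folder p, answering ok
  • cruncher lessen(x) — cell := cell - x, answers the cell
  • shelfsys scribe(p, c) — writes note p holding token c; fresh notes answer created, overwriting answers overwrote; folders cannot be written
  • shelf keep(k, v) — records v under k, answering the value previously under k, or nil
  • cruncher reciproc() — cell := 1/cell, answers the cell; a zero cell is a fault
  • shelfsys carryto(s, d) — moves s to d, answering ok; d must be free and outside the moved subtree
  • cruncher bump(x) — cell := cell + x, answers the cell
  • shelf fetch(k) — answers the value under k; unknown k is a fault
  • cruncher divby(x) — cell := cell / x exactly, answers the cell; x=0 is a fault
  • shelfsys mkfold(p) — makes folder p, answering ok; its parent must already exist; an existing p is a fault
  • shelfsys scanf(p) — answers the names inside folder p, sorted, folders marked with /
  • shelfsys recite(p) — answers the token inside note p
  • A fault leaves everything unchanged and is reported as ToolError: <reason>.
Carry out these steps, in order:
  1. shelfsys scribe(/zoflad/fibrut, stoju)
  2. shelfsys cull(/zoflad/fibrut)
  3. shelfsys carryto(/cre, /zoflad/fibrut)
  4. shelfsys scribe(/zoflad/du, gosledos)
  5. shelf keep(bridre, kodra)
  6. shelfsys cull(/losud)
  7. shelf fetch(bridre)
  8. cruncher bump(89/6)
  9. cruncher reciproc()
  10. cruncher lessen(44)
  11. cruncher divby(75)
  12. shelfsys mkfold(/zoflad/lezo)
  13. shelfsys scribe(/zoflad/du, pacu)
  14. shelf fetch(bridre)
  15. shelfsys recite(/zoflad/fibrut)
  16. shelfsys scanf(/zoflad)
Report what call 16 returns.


Answer: [du, fibrut, lezo/]

Derivation:
I try shelfsys scribe(p→/zoflad/fibrut, c→stoju), and see created.
Then shelfsys cull(p→/zoflad/fibrut), giving ok.
Using shelfsys carryto(s→/cre, d→/zoflad/fibrut), which returns ok.
Then shelfsys scribe(p→/zoflad/du, c→gosledos), and see created.
Using shelf keep(k→bridre, v→kodra), and get nil.
I try shelfsys cull(p→/losud): ok.
Then shelf fetch(k→bridre), and observe kodra.
Then cruncher bump(x→89/6), — result: 89/6.
Invoking cruncher reciproc, yielding 6/89.
Invoking cruncher lessen(x→44), and get -3910/89.
I use cruncher divby(x→75), and see -782/1335.
I call shelfsys mkfold(p→/zoflad/lezo), and see ok.
I try shelfsys scribe(p→/zoflad/du, c→pacu), and get overwrote.
I call shelf fetch(k→bridre): kodra.
I call shelfsys recite(p→/zoflad/fibrut), yielding stutast.
I use shelfsys scanf(p→/zoflad), and get [du, fibrut, lezo/].


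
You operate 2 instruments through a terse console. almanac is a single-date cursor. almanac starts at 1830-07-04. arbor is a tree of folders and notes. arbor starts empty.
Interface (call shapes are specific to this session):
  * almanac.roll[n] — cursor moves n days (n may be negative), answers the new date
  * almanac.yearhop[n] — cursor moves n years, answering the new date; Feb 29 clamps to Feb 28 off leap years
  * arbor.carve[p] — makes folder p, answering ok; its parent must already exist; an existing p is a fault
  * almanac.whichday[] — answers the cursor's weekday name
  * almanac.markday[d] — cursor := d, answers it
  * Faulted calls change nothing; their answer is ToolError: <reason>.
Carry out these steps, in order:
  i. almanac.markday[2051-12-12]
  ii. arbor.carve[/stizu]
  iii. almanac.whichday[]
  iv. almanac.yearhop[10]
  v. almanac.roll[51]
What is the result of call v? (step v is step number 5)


% markday d='2051-12-12'
= 2051-12-12
% carve p='/stizu'
= ok
% whichday
= Tuesday
% yearhop n='10'
= 2061-12-12
% roll n='51'
= 2062-02-01

Answer: 2062-02-01
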